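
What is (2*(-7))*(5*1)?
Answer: -70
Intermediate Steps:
(2*(-7))*(5*1) = -14*5 = -70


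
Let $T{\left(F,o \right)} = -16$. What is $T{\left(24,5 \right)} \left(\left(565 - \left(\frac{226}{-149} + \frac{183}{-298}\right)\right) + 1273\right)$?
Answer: $- \frac{4386872}{149} \approx -29442.0$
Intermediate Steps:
$T{\left(24,5 \right)} \left(\left(565 - \left(\frac{226}{-149} + \frac{183}{-298}\right)\right) + 1273\right) = - 16 \left(\left(565 - \left(\frac{226}{-149} + \frac{183}{-298}\right)\right) + 1273\right) = - 16 \left(\left(565 - \left(226 \left(- \frac{1}{149}\right) + 183 \left(- \frac{1}{298}\right)\right)\right) + 1273\right) = - 16 \left(\left(565 - \left(- \frac{226}{149} - \frac{183}{298}\right)\right) + 1273\right) = - 16 \left(\left(565 - - \frac{635}{298}\right) + 1273\right) = - 16 \left(\left(565 + \frac{635}{298}\right) + 1273\right) = - 16 \left(\frac{169005}{298} + 1273\right) = \left(-16\right) \frac{548359}{298} = - \frac{4386872}{149}$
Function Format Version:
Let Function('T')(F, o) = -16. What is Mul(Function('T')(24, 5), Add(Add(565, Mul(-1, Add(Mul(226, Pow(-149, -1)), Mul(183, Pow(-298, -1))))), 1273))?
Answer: Rational(-4386872, 149) ≈ -29442.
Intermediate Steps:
Mul(Function('T')(24, 5), Add(Add(565, Mul(-1, Add(Mul(226, Pow(-149, -1)), Mul(183, Pow(-298, -1))))), 1273)) = Mul(-16, Add(Add(565, Mul(-1, Add(Mul(226, Pow(-149, -1)), Mul(183, Pow(-298, -1))))), 1273)) = Mul(-16, Add(Add(565, Mul(-1, Add(Mul(226, Rational(-1, 149)), Mul(183, Rational(-1, 298))))), 1273)) = Mul(-16, Add(Add(565, Mul(-1, Add(Rational(-226, 149), Rational(-183, 298)))), 1273)) = Mul(-16, Add(Add(565, Mul(-1, Rational(-635, 298))), 1273)) = Mul(-16, Add(Add(565, Rational(635, 298)), 1273)) = Mul(-16, Add(Rational(169005, 298), 1273)) = Mul(-16, Rational(548359, 298)) = Rational(-4386872, 149)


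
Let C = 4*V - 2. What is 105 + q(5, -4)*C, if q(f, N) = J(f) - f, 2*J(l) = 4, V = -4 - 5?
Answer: 219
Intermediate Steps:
V = -9
J(l) = 2 (J(l) = (½)*4 = 2)
q(f, N) = 2 - f
C = -38 (C = 4*(-9) - 2 = -36 - 2 = -38)
105 + q(5, -4)*C = 105 + (2 - 1*5)*(-38) = 105 + (2 - 5)*(-38) = 105 - 3*(-38) = 105 + 114 = 219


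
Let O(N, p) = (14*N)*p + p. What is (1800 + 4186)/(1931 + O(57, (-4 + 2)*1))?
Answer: 5986/333 ≈ 17.976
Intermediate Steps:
O(N, p) = p + 14*N*p (O(N, p) = 14*N*p + p = p + 14*N*p)
(1800 + 4186)/(1931 + O(57, (-4 + 2)*1)) = (1800 + 4186)/(1931 + ((-4 + 2)*1)*(1 + 14*57)) = 5986/(1931 + (-2*1)*(1 + 798)) = 5986/(1931 - 2*799) = 5986/(1931 - 1598) = 5986/333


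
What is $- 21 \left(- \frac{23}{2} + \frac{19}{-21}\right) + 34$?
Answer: $\frac{589}{2} \approx 294.5$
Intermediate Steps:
$- 21 \left(- \frac{23}{2} + \frac{19}{-21}\right) + 34 = - 21 \left(\left(-23\right) \frac{1}{2} + 19 \left(- \frac{1}{21}\right)\right) + 34 = - 21 \left(- \frac{23}{2} - \frac{19}{21}\right) + 34 = \left(-21\right) \left(- \frac{521}{42}\right) + 34 = \frac{521}{2} + 34 = \frac{589}{2}$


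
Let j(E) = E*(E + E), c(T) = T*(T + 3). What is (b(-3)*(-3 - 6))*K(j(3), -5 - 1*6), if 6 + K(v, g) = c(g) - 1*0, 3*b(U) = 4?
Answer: -984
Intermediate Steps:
c(T) = T*(3 + T)
j(E) = 2*E**2 (j(E) = E*(2*E) = 2*E**2)
b(U) = 4/3 (b(U) = (1/3)*4 = 4/3)
K(v, g) = -6 + g*(3 + g) (K(v, g) = -6 + (g*(3 + g) - 1*0) = -6 + (g*(3 + g) + 0) = -6 + g*(3 + g))
(b(-3)*(-3 - 6))*K(j(3), -5 - 1*6) = (4*(-3 - 6)/3)*(-6 + (-5 - 1*6)*(3 + (-5 - 1*6))) = ((4/3)*(-9))*(-6 + (-5 - 6)*(3 + (-5 - 6))) = -12*(-6 - 11*(3 - 11)) = -12*(-6 - 11*(-8)) = -12*(-6 + 88) = -12*82 = -984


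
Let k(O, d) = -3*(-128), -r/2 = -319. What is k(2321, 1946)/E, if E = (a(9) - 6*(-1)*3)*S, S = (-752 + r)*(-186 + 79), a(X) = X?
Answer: 64/54891 ≈ 0.0011659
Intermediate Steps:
r = 638 (r = -2*(-319) = 638)
k(O, d) = 384
S = 12198 (S = (-752 + 638)*(-186 + 79) = -114*(-107) = 12198)
E = 329346 (E = (9 - 6*(-1)*3)*12198 = (9 + 6*3)*12198 = (9 + 18)*12198 = 27*12198 = 329346)
k(2321, 1946)/E = 384/329346 = 384*(1/329346) = 64/54891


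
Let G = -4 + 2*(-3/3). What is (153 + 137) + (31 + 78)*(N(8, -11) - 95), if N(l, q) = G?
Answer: -10719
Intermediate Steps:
G = -6 (G = -4 + 2*(-3*⅓) = -4 + 2*(-1) = -4 - 2 = -6)
N(l, q) = -6
(153 + 137) + (31 + 78)*(N(8, -11) - 95) = (153 + 137) + (31 + 78)*(-6 - 95) = 290 + 109*(-101) = 290 - 11009 = -10719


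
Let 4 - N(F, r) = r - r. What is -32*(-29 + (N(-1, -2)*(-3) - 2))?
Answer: 1376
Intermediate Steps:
N(F, r) = 4 (N(F, r) = 4 - (r - r) = 4 - 1*0 = 4 + 0 = 4)
-32*(-29 + (N(-1, -2)*(-3) - 2)) = -32*(-29 + (4*(-3) - 2)) = -32*(-29 + (-12 - 2)) = -32*(-29 - 14) = -32*(-43) = 1376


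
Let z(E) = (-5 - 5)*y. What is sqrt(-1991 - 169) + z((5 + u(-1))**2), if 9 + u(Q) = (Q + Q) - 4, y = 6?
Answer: -60 + 12*I*sqrt(15) ≈ -60.0 + 46.476*I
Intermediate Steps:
u(Q) = -13 + 2*Q (u(Q) = -9 + ((Q + Q) - 4) = -9 + (2*Q - 4) = -9 + (-4 + 2*Q) = -13 + 2*Q)
z(E) = -60 (z(E) = (-5 - 5)*6 = -10*6 = -60)
sqrt(-1991 - 169) + z((5 + u(-1))**2) = sqrt(-1991 - 169) - 60 = sqrt(-2160) - 60 = 12*I*sqrt(15) - 60 = -60 + 12*I*sqrt(15)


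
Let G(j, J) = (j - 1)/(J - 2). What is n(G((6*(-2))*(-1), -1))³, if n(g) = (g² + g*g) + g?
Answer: 9129329/729 ≈ 12523.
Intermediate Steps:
G(j, J) = (-1 + j)/(-2 + J)
n(g) = g + 2*g² (n(g) = (g² + g²) + g = 2*g² + g = g + 2*g²)
n(G((6*(-2))*(-1), -1))³ = (((-1 + (6*(-2))*(-1))/(-2 - 1))*(1 + 2*((-1 + (6*(-2))*(-1))/(-2 - 1))))³ = (((-1 - 12*(-1))/(-3))*(1 + 2*((-1 - 12*(-1))/(-3))))³ = ((-(-1 + 12)/3)*(1 + 2*(-(-1 + 12)/3)))³ = ((-⅓*11)*(1 + 2*(-⅓*11)))³ = (-11*(1 + 2*(-11/3))/3)³ = (-11*(1 - 22/3)/3)³ = (-11/3*(-19/3))³ = (209/9)³ = 9129329/729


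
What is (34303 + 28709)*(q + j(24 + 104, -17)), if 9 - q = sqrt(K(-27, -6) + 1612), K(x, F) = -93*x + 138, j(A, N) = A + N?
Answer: 7561440 - 63012*sqrt(4261) ≈ 3.4482e+6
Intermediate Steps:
K(x, F) = 138 - 93*x
q = 9 - sqrt(4261) (q = 9 - sqrt((138 - 93*(-27)) + 1612) = 9 - sqrt((138 + 2511) + 1612) = 9 - sqrt(2649 + 1612) = 9 - sqrt(4261) ≈ -56.276)
(34303 + 28709)*(q + j(24 + 104, -17)) = (34303 + 28709)*((9 - sqrt(4261)) + ((24 + 104) - 17)) = 63012*((9 - sqrt(4261)) + (128 - 17)) = 63012*((9 - sqrt(4261)) + 111) = 63012*(120 - sqrt(4261)) = 7561440 - 63012*sqrt(4261)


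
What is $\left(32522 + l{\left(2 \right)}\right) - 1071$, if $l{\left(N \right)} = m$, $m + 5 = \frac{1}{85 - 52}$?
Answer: $\frac{1037719}{33} \approx 31446.0$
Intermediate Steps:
$m = - \frac{164}{33}$ ($m = -5 + \frac{1}{85 - 52} = -5 + \frac{1}{33} = - \frac{164}{33} \approx -4.9697$)
$l{\left(N \right)} = - \frac{164}{33}$
$\left(32522 + l{\left(2 \right)}\right) - 1071 = \left(32522 - \frac{164}{33}\right) - 1071 = \frac{1073062}{33} - 1071 = \frac{1037719}{33}$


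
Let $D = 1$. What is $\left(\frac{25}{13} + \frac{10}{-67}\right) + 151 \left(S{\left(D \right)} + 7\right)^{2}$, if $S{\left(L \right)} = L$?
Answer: $\frac{8418889}{871} \approx 9665.8$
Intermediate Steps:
$\left(\frac{25}{13} + \frac{10}{-67}\right) + 151 \left(S{\left(D \right)} + 7\right)^{2} = \left(\frac{25}{13} + \frac{10}{-67}\right) + 151 \left(1 + 7\right)^{2} = \left(25 \cdot \frac{1}{13} + 10 \left(- \frac{1}{67}\right)\right) + 151 \cdot 8^{2} = \left(\frac{25}{13} - \frac{10}{67}\right) + 151 \cdot 64 = \frac{1545}{871} + 9664 = \frac{8418889}{871}$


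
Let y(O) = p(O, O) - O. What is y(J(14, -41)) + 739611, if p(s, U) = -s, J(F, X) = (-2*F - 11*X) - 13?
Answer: 738791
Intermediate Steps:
J(F, X) = -13 - 11*X - 2*F (J(F, X) = (-11*X - 2*F) - 13 = -13 - 11*X - 2*F)
y(O) = -2*O (y(O) = -O - O = -2*O)
y(J(14, -41)) + 739611 = -2*(-13 - 11*(-41) - 2*14) + 739611 = -2*(-13 + 451 - 28) + 739611 = -2*410 + 739611 = -820 + 739611 = 738791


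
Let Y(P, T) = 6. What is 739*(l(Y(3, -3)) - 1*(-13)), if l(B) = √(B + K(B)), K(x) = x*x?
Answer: 9607 + 739*√42 ≈ 14396.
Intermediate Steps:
K(x) = x²
l(B) = √(B + B²)
739*(l(Y(3, -3)) - 1*(-13)) = 739*(√(6*(1 + 6)) - 1*(-13)) = 739*(√(6*7) + 13) = 739*(√42 + 13) = 739*(13 + √42) = 9607 + 739*√42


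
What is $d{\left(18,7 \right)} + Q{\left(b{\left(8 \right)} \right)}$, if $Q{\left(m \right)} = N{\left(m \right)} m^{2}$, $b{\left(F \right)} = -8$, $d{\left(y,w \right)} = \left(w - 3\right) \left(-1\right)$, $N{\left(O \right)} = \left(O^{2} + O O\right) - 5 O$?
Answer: $10748$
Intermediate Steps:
$N{\left(O \right)} = - 5 O + 2 O^{2}$ ($N{\left(O \right)} = \left(O^{2} + O^{2}\right) - 5 O = 2 O^{2} - 5 O = - 5 O + 2 O^{2}$)
$d{\left(y,w \right)} = 3 - w$ ($d{\left(y,w \right)} = \left(-3 + w\right) \left(-1\right) = 3 - w$)
$Q{\left(m \right)} = m^{3} \left(-5 + 2 m\right)$ ($Q{\left(m \right)} = m \left(-5 + 2 m\right) m^{2} = m^{3} \left(-5 + 2 m\right)$)
$d{\left(18,7 \right)} + Q{\left(b{\left(8 \right)} \right)} = \left(3 - 7\right) + \left(-8\right)^{3} \left(-5 + 2 \left(-8\right)\right) = \left(3 - 7\right) - 512 \left(-5 - 16\right) = -4 - -10752 = -4 + 10752 = 10748$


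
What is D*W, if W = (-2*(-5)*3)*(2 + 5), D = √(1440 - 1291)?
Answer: 210*√149 ≈ 2563.4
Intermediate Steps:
D = √149 ≈ 12.207
W = 210 (W = (10*3)*7 = 30*7 = 210)
D*W = √149*210 = 210*√149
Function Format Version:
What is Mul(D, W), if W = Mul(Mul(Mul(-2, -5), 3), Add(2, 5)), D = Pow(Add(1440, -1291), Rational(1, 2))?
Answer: Mul(210, Pow(149, Rational(1, 2))) ≈ 2563.4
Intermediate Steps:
D = Pow(149, Rational(1, 2)) ≈ 12.207
W = 210 (W = Mul(Mul(10, 3), 7) = Mul(30, 7) = 210)
Mul(D, W) = Mul(Pow(149, Rational(1, 2)), 210) = Mul(210, Pow(149, Rational(1, 2)))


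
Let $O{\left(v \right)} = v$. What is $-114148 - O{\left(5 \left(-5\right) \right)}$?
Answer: $-114123$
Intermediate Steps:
$-114148 - O{\left(5 \left(-5\right) \right)} = -114148 - 5 \left(-5\right) = -114148 - -25 = -114148 + 25 = -114123$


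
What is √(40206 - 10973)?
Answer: √29233 ≈ 170.98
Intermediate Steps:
√(40206 - 10973) = √29233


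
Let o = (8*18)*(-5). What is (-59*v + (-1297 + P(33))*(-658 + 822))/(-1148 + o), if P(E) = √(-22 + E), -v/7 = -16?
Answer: 54829/467 - 41*√11/467 ≈ 117.12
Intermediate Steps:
v = 112 (v = -7*(-16) = 112)
o = -720 (o = 144*(-5) = -720)
(-59*v + (-1297 + P(33))*(-658 + 822))/(-1148 + o) = (-59*112 + (-1297 + √(-22 + 33))*(-658 + 822))/(-1148 - 720) = (-6608 + (-1297 + √11)*164)/(-1868) = (-6608 + (-212708 + 164*√11))*(-1/1868) = (-219316 + 164*√11)*(-1/1868) = 54829/467 - 41*√11/467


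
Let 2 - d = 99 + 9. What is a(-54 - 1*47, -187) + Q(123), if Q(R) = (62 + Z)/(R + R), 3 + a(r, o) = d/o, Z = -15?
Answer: -103141/46002 ≈ -2.2421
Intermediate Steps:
d = -106 (d = 2 - (99 + 9) = 2 - 1*108 = 2 - 108 = -106)
a(r, o) = -3 - 106/o
Q(R) = 47/(2*R) (Q(R) = (62 - 15)/(R + R) = 47/((2*R)) = 47*(1/(2*R)) = 47/(2*R))
a(-54 - 1*47, -187) + Q(123) = (-3 - 106/(-187)) + (47/2)/123 = (-3 - 106*(-1/187)) + (47/2)*(1/123) = (-3 + 106/187) + 47/246 = -455/187 + 47/246 = -103141/46002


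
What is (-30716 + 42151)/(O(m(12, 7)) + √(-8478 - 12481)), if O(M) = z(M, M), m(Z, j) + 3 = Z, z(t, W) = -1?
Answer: -2287/4192 - 2287*I*√20959/4192 ≈ -0.54556 - 78.982*I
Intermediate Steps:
m(Z, j) = -3 + Z
O(M) = -1
(-30716 + 42151)/(O(m(12, 7)) + √(-8478 - 12481)) = (-30716 + 42151)/(-1 + √(-8478 - 12481)) = 11435/(-1 + √(-20959)) = 11435/(-1 + I*√20959)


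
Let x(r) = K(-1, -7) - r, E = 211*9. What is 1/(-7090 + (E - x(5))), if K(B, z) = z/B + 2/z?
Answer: -7/36349 ≈ -0.00019258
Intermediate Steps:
K(B, z) = 2/z + z/B
E = 1899
x(r) = 47/7 - r (x(r) = (2/(-7) - 7/(-1)) - r = (2*(-⅐) - 7*(-1)) - r = (-2/7 + 7) - r = 47/7 - r)
1/(-7090 + (E - x(5))) = 1/(-7090 + (1899 - (47/7 - 1*5))) = 1/(-7090 + (1899 - (47/7 - 5))) = 1/(-7090 + (1899 - 1*12/7)) = 1/(-7090 + (1899 - 12/7)) = 1/(-7090 + 13281/7) = 1/(-36349/7) = -7/36349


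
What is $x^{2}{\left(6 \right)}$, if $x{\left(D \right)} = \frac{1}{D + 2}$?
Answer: $\frac{1}{64} \approx 0.015625$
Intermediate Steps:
$x{\left(D \right)} = \frac{1}{2 + D}$
$x^{2}{\left(6 \right)} = \left(\frac{1}{2 + 6}\right)^{2} = \left(\frac{1}{8}\right)^{2} = \frac{1}{64}$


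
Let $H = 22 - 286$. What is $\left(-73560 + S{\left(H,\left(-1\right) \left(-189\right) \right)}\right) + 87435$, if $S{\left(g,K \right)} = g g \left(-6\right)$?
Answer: $-404301$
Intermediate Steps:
$H = -264$ ($H = 22 - 286 = -264$)
$S{\left(g,K \right)} = - 6 g^{2}$ ($S{\left(g,K \right)} = g^{2} \left(-6\right) = - 6 g^{2}$)
$\left(-73560 + S{\left(H,\left(-1\right) \left(-189\right) \right)}\right) + 87435 = \left(-73560 - 6 \left(-264\right)^{2}\right) + 87435 = \left(-73560 - 418176\right) + 87435 = -491736 + 87435 = -404301$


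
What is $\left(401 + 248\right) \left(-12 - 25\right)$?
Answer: $-24013$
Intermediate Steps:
$\left(401 + 248\right) \left(-12 - 25\right) = 649 \left(-12 - 25\right) = 649 \left(-37\right) = -24013$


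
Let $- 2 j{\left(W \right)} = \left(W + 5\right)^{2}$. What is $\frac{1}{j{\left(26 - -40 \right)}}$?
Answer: $- \frac{2}{5041} \approx -0.00039675$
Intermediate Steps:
$j{\left(W \right)} = - \frac{\left(5 + W\right)^{2}}{2}$ ($j{\left(W \right)} = - \frac{\left(W + 5\right)^{2}}{2} = - \frac{\left(5 + W\right)^{2}}{2}$)
$\frac{1}{j{\left(26 - -40 \right)}} = \frac{1}{\left(- \frac{1}{2}\right) \left(5 + \left(26 - -40\right)\right)^{2}} = \frac{1}{\left(- \frac{1}{2}\right) \left(5 + \left(26 + 40\right)\right)^{2}} = \frac{1}{\left(- \frac{1}{2}\right) \left(5 + 66\right)^{2}} = \frac{1}{\left(- \frac{1}{2}\right) 71^{2}} = \frac{1}{\left(- \frac{1}{2}\right) 5041} = \frac{1}{- \frac{5041}{2}} = - \frac{2}{5041}$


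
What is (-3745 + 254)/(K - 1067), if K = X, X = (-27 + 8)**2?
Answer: 3491/706 ≈ 4.9448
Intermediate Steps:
X = 361 (X = (-19)**2 = 361)
K = 361
(-3745 + 254)/(K - 1067) = (-3745 + 254)/(361 - 1067) = -3491/(-706) = -3491*(-1/706) = 3491/706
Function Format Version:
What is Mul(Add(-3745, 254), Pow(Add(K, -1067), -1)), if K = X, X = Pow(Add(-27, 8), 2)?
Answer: Rational(3491, 706) ≈ 4.9448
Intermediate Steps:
X = 361 (X = Pow(-19, 2) = 361)
K = 361
Mul(Add(-3745, 254), Pow(Add(K, -1067), -1)) = Mul(Add(-3745, 254), Pow(Add(361, -1067), -1)) = Mul(-3491, Pow(-706, -1)) = Mul(-3491, Rational(-1, 706)) = Rational(3491, 706)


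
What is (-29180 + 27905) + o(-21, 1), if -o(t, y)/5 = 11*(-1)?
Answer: -1220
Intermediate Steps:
o(t, y) = 55 (o(t, y) = -55*(-1) = -5*(-11) = 55)
(-29180 + 27905) + o(-21, 1) = (-29180 + 27905) + 55 = -1275 + 55 = -1220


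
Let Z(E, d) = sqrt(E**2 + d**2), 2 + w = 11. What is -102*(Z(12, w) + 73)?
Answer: -8976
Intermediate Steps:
w = 9 (w = -2 + 11 = 9)
-102*(Z(12, w) + 73) = -102*(sqrt(12**2 + 9**2) + 73) = -102*(sqrt(144 + 81) + 73) = -102*(sqrt(225) + 73) = -102*(15 + 73) = -102*88 = -8976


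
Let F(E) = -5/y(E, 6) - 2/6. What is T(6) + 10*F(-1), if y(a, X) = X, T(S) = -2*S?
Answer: -71/3 ≈ -23.667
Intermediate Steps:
F(E) = -7/6 (F(E) = -5/6 - 2/6 = -5*⅙ - 2*⅙ = -⅚ - ⅓ = -7/6)
T(6) + 10*F(-1) = -2*6 + 10*(-7/6) = -12 - 35/3 = -71/3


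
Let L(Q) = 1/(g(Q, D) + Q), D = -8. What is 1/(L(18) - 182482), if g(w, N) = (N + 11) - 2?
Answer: -19/3467157 ≈ -5.4800e-6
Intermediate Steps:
g(w, N) = 9 + N (g(w, N) = (11 + N) - 2 = 9 + N)
L(Q) = 1/(1 + Q) (L(Q) = 1/((9 - 8) + Q) = 1/(1 + Q))
1/(L(18) - 182482) = 1/(1/(1 + 18) - 182482) = 1/(1/19 - 182482) = 1/(-3467157/19) = -19/3467157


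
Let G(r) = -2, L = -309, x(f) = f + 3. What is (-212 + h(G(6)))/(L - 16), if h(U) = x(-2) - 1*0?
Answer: 211/325 ≈ 0.64923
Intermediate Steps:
x(f) = 3 + f
h(U) = 1 (h(U) = (3 - 2) - 1*0 = 1 + 0 = 1)
(-212 + h(G(6)))/(L - 16) = (-212 + 1)/(-309 - 16) = -211/(-325) = -211*(-1/325) = 211/325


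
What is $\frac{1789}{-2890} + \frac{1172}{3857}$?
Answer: $- \frac{3513093}{11146730} \approx -0.31517$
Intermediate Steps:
$\frac{1789}{-2890} + \frac{1172}{3857} = 1789 \left(- \frac{1}{2890}\right) + 1172 \cdot \frac{1}{3857} = - \frac{1789}{2890} + \frac{1172}{3857} = - \frac{3513093}{11146730}$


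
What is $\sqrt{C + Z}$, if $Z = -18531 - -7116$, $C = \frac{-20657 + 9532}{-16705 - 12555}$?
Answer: $\frac{i \sqrt{97725993365}}{2926} \approx 106.84 i$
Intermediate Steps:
$C = \frac{2225}{5852}$ ($C = - \frac{11125}{-29260} = \left(-11125\right) \left(- \frac{1}{29260}\right) = \frac{2225}{5852} \approx 0.38021$)
$Z = -11415$ ($Z = -18531 + 7116 = -11415$)
$\sqrt{C + Z} = \sqrt{\frac{2225}{5852} - 11415} = \sqrt{- \frac{66798355}{5852}} = \frac{i \sqrt{97725993365}}{2926}$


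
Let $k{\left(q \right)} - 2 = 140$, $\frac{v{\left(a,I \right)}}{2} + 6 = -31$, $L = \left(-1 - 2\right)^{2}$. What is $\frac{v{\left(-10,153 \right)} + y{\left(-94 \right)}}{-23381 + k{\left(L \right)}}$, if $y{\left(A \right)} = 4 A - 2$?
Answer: $\frac{452}{23239} \approx 0.01945$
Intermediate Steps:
$L = 9$ ($L = \left(-3\right)^{2} = 9$)
$v{\left(a,I \right)} = -74$ ($v{\left(a,I \right)} = -12 + 2 \left(-31\right) = -12 - 62 = -74$)
$y{\left(A \right)} = -2 + 4 A$
$k{\left(q \right)} = 142$ ($k{\left(q \right)} = 2 + 140 = 142$)
$\frac{v{\left(-10,153 \right)} + y{\left(-94 \right)}}{-23381 + k{\left(L \right)}} = \frac{-74 + \left(-2 + 4 \left(-94\right)\right)}{-23381 + 142} = \frac{-74 - 378}{-23239} = \left(-74 - 378\right) \left(- \frac{1}{23239}\right) = \left(-452\right) \left(- \frac{1}{23239}\right) = \frac{452}{23239}$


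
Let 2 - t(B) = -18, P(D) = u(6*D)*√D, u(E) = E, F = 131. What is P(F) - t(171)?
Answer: -20 + 786*√131 ≈ 8976.2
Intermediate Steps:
P(D) = 6*D^(3/2) (P(D) = (6*D)*√D = 6*D^(3/2))
t(B) = 20 (t(B) = 2 - 1*(-18) = 2 + 18 = 20)
P(F) - t(171) = 6*131^(3/2) - 1*20 = 6*(131*√131) - 20 = 786*√131 - 20 = -20 + 786*√131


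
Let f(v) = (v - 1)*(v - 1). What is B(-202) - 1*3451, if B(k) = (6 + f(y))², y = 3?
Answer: -3351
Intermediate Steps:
f(v) = (-1 + v)² (f(v) = (-1 + v)*(-1 + v) = (-1 + v)²)
B(k) = 100 (B(k) = (6 + (-1 + 3)²)² = (6 + 2²)² = (6 + 4)² = 10² = 100)
B(-202) - 1*3451 = 100 - 1*3451 = 100 - 3451 = -3351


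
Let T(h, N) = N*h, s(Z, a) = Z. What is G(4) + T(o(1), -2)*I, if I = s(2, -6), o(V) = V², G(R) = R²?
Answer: 12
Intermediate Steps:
I = 2
G(4) + T(o(1), -2)*I = 4² - 2*1²*2 = 16 - 2*1*2 = 16 - 2*2 = 16 - 4 = 12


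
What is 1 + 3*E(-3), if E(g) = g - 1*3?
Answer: -17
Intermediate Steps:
E(g) = -3 + g (E(g) = g - 3 = -3 + g)
1 + 3*E(-3) = 1 + 3*(-3 - 3) = 1 + 3*(-6) = 1 - 18 = -17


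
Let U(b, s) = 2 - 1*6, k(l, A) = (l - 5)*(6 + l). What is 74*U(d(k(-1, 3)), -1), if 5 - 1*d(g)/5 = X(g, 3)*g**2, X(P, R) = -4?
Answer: -296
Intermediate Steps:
k(l, A) = (-5 + l)*(6 + l)
d(g) = 25 + 20*g**2 (d(g) = 25 - (-20)*g**2 = 25 + 20*g**2)
U(b, s) = -4 (U(b, s) = 2 - 6 = -4)
74*U(d(k(-1, 3)), -1) = 74*(-4) = -296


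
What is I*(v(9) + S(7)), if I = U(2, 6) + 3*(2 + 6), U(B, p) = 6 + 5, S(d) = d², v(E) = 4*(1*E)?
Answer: 2975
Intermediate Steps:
v(E) = 4*E
U(B, p) = 11
I = 35 (I = 11 + 3*(2 + 6) = 11 + 3*8 = 11 + 24 = 35)
I*(v(9) + S(7)) = 35*(4*9 + 7²) = 35*(36 + 49) = 35*85 = 2975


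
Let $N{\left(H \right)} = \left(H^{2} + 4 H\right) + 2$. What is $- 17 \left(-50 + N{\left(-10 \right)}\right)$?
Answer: $-204$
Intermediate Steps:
$N{\left(H \right)} = 2 + H^{2} + 4 H$
$- 17 \left(-50 + N{\left(-10 \right)}\right) = - 17 \left(-50 + \left(2 + \left(-10\right)^{2} + 4 \left(-10\right)\right)\right) = - 17 \left(-50 + \left(2 + 100 - 40\right)\right) = - 17 \left(-50 + 62\right) = \left(-17\right) 12 = -204$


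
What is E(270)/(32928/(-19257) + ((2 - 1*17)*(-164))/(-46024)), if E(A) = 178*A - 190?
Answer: -72153780820/2657909 ≈ -27147.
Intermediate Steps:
E(A) = -190 + 178*A
E(270)/(32928/(-19257) + ((2 - 1*17)*(-164))/(-46024)) = (-190 + 178*270)/(32928/(-19257) + ((2 - 1*17)*(-164))/(-46024)) = (-190 + 48060)/(32928*(-1/19257) + ((2 - 17)*(-164))*(-1/46024)) = 47870/(-224/131 - 15*(-164)*(-1/46024)) = 47870/(-224/131 + 2460*(-1/46024)) = 47870/(-224/131 - 615/11506) = 47870/(-2657909/1507286) = 47870*(-1507286/2657909) = -72153780820/2657909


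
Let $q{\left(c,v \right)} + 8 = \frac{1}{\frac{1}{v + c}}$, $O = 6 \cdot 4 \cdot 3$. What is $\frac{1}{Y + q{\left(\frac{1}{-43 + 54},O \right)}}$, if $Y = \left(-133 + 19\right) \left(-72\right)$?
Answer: $\frac{11}{90993} \approx 0.00012089$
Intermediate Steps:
$Y = 8208$ ($Y = \left(-114\right) \left(-72\right) = 8208$)
$O = 72$ ($O = 24 \cdot 3 = 72$)
$q{\left(c,v \right)} = -8 + c + v$ ($q{\left(c,v \right)} = -8 + \frac{1}{\frac{1}{v + c}} = -8 + \frac{1}{\frac{1}{c + v}} = -8 + \left(c + v\right) = -8 + c + v$)
$\frac{1}{Y + q{\left(\frac{1}{-43 + 54},O \right)}} = \frac{1}{8208 + \left(-8 + \frac{1}{-43 + 54} + 72\right)} = \frac{1}{8208 + \left(-8 + \frac{1}{11} + 72\right)} = \frac{1}{8208 + \frac{705}{11}} = \frac{1}{\frac{90993}{11}} = \frac{11}{90993}$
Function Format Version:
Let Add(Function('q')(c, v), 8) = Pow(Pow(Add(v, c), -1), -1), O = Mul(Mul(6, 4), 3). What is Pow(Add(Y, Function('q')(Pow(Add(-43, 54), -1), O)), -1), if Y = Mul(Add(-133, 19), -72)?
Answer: Rational(11, 90993) ≈ 0.00012089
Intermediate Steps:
Y = 8208 (Y = Mul(-114, -72) = 8208)
O = 72 (O = Mul(24, 3) = 72)
Function('q')(c, v) = Add(-8, c, v) (Function('q')(c, v) = Add(-8, Pow(Pow(Add(v, c), -1), -1)) = Add(-8, Pow(Pow(Add(c, v), -1), -1)) = Add(-8, Add(c, v)) = Add(-8, c, v))
Pow(Add(Y, Function('q')(Pow(Add(-43, 54), -1), O)), -1) = Pow(Add(8208, Add(-8, Pow(Add(-43, 54), -1), 72)), -1) = Pow(Add(8208, Add(-8, Pow(11, -1), 72)), -1) = Pow(Add(8208, Add(-8, Rational(1, 11), 72)), -1) = Pow(Add(8208, Rational(705, 11)), -1) = Pow(Rational(90993, 11), -1) = Rational(11, 90993)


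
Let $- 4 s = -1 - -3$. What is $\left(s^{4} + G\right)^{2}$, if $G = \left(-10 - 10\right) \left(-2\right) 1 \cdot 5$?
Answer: $\frac{10246401}{256} \approx 40025.0$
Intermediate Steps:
$s = - \frac{1}{2}$ ($s = - \frac{-1 - -3}{4} = - \frac{-1 + 3}{4} = \left(- \frac{1}{4}\right) 2 = - \frac{1}{2} \approx -0.5$)
$G = 200$ ($G = - 20 \left(\left(-2\right) 5\right) = \left(-20\right) \left(-10\right) = 200$)
$\left(s^{4} + G\right)^{2} = \left(\left(- \frac{1}{2}\right)^{4} + 200\right)^{2} = \left(\frac{1}{16} + 200\right)^{2} = \left(\frac{3201}{16}\right)^{2} = \frac{10246401}{256}$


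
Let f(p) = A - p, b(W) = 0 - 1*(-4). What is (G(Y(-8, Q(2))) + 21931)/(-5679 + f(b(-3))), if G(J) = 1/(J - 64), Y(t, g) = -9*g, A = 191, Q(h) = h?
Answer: -1798341/450344 ≈ -3.9933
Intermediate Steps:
b(W) = 4 (b(W) = 0 + 4 = 4)
G(J) = 1/(-64 + J)
f(p) = 191 - p
(G(Y(-8, Q(2))) + 21931)/(-5679 + f(b(-3))) = (1/(-64 - 9*2) + 21931)/(-5679 + (191 - 1*4)) = (1/(-64 - 18) + 21931)/(-5679 + (191 - 4)) = (1/(-82) + 21931)/(-5679 + 187) = (-1/82 + 21931)/(-5492) = (1798341/82)*(-1/5492) = -1798341/450344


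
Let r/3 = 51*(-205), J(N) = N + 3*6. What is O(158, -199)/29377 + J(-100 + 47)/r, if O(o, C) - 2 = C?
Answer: -1030142/184281921 ≈ -0.0055900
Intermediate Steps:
O(o, C) = 2 + C
J(N) = 18 + N (J(N) = N + 18 = 18 + N)
r = -31365 (r = 3*(51*(-205)) = 3*(-10455) = -31365)
O(158, -199)/29377 + J(-100 + 47)/r = (2 - 199)/29377 + (18 + (-100 + 47))/(-31365) = -197*1/29377 + (18 - 53)*(-1/31365) = -197/29377 - 35*(-1/31365) = -197/29377 + 7/6273 = -1030142/184281921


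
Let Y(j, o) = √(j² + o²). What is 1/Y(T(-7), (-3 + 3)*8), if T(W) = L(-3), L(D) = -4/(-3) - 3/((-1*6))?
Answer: 6/11 ≈ 0.54545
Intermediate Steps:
L(D) = 11/6 (L(D) = -4*(-⅓) - 3/(-6) = 4/3 - 3*(-⅙) = 4/3 + ½ = 11/6)
T(W) = 11/6
1/Y(T(-7), (-3 + 3)*8) = 1/(√((11/6)² + ((-3 + 3)*8)²)) = 1/(√(121/36 + (0*8)²)) = 1/(√(121/36 + 0²)) = 1/(√(121/36 + 0)) = 1/(√(121/36)) = 1/(11/6) = 6/11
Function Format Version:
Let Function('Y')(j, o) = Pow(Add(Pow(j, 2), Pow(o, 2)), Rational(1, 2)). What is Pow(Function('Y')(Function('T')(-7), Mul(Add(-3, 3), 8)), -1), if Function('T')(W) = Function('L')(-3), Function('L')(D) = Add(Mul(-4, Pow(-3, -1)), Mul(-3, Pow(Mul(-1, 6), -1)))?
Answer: Rational(6, 11) ≈ 0.54545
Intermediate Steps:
Function('L')(D) = Rational(11, 6) (Function('L')(D) = Add(Mul(-4, Rational(-1, 3)), Mul(-3, Pow(-6, -1))) = Add(Rational(4, 3), Mul(-3, Rational(-1, 6))) = Add(Rational(4, 3), Rational(1, 2)) = Rational(11, 6))
Function('T')(W) = Rational(11, 6)
Pow(Function('Y')(Function('T')(-7), Mul(Add(-3, 3), 8)), -1) = Pow(Pow(Add(Pow(Rational(11, 6), 2), Pow(Mul(Add(-3, 3), 8), 2)), Rational(1, 2)), -1) = Pow(Pow(Add(Rational(121, 36), Pow(Mul(0, 8), 2)), Rational(1, 2)), -1) = Pow(Pow(Add(Rational(121, 36), Pow(0, 2)), Rational(1, 2)), -1) = Pow(Pow(Add(Rational(121, 36), 0), Rational(1, 2)), -1) = Pow(Pow(Rational(121, 36), Rational(1, 2)), -1) = Pow(Rational(11, 6), -1) = Rational(6, 11)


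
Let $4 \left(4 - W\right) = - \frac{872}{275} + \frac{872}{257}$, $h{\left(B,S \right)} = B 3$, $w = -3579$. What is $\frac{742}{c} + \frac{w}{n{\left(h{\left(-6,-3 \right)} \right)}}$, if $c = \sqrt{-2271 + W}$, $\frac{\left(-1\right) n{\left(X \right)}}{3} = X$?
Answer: $- \frac{1193}{18} - \frac{3710 i \sqrt{452953669223}}{160224149} \approx -66.278 - 15.584 i$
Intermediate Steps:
$h{\left(B,S \right)} = 3 B$
$n{\left(X \right)} = - 3 X$
$W = \frac{278776}{70675}$ ($W = 4 - \frac{- \frac{872}{275} + \frac{872}{257}}{4} = 4 - \frac{3924}{70675} = \frac{278776}{70675} \approx 3.9445$)
$c = \frac{i \sqrt{452953669223}}{14135}$ ($c = \sqrt{-2271 + \frac{278776}{70675}} = \sqrt{- \frac{160224149}{70675}} = \frac{i \sqrt{452953669223}}{14135} \approx 47.614 i$)
$\frac{742}{c} + \frac{w}{n{\left(h{\left(-6,-3 \right)} \right)}} = \frac{742}{\frac{1}{14135} i \sqrt{452953669223}} - \frac{3579}{\left(-3\right) 3 \left(-6\right)} = 742 \left(- \frac{5 i \sqrt{452953669223}}{160224149}\right) - \frac{3579}{\left(-3\right) \left(-18\right)} = - \frac{3710 i \sqrt{452953669223}}{160224149} - \frac{3579}{54} = - \frac{3710 i \sqrt{452953669223}}{160224149} - \frac{1193}{18} = - \frac{1193}{18} - \frac{3710 i \sqrt{452953669223}}{160224149}$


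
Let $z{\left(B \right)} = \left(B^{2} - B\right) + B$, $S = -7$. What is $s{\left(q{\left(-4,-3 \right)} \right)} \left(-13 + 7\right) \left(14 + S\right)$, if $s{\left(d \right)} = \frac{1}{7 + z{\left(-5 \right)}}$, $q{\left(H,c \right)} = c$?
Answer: $- \frac{21}{16} \approx -1.3125$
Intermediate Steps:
$z{\left(B \right)} = B^{2}$
$s{\left(d \right)} = \frac{1}{32}$ ($s{\left(d \right)} = \frac{1}{7 + \left(-5\right)^{2}} = \frac{1}{7 + 25} = \frac{1}{32}$)
$s{\left(q{\left(-4,-3 \right)} \right)} \left(-13 + 7\right) \left(14 + S\right) = \frac{\left(-13 + 7\right) \left(14 - 7\right)}{32} = \frac{\left(-6\right) 7}{32} = \frac{1}{32} \left(-42\right) = - \frac{21}{16}$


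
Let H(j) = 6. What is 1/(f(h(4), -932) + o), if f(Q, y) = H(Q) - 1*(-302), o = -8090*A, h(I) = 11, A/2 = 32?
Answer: -1/517452 ≈ -1.9325e-6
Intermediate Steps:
A = 64 (A = 2*32 = 64)
o = -517760 (o = -8090*64 = -517760)
f(Q, y) = 308 (f(Q, y) = 6 - 1*(-302) = 6 + 302 = 308)
1/(f(h(4), -932) + o) = 1/(308 - 517760) = 1/(-517452) = -1/517452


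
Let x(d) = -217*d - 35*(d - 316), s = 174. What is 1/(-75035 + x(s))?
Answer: -1/107823 ≈ -9.2745e-6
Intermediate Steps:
x(d) = 11060 - 252*d (x(d) = -217*d - 35*(-316 + d) = -217*d + (11060 - 35*d) = 11060 - 252*d)
1/(-75035 + x(s)) = 1/(-75035 + (11060 - 252*174)) = 1/(-75035 + (11060 - 43848)) = 1/(-75035 - 32788) = 1/(-107823) = -1/107823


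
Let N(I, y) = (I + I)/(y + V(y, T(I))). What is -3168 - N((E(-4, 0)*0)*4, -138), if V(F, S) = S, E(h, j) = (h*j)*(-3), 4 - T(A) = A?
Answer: -3168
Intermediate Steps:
T(A) = 4 - A
E(h, j) = -3*h*j
N(I, y) = 2*I/(4 + y - I) (N(I, y) = (I + I)/(y + (4 - I)) = (2*I)/(4 + y - I) = 2*I/(4 + y - I))
-3168 - N((E(-4, 0)*0)*4, -138) = -3168 - 2*(-3*(-4)*0*0)*4/(4 - 138 - -3*(-4)*0*0*4) = -3168 - 2*(0*0)*4/(4 - 138 - 0*0*4) = -3168 - 2*0*4/(4 - 138 - 0*4) = -3168 - 2*0/(4 - 138 - 1*0) = -3168 - 2*0/(4 - 138 + 0) = -3168 - 2*0/(-134) = -3168 - 2*0*(-1)/134 = -3168 - 1*0 = -3168 + 0 = -3168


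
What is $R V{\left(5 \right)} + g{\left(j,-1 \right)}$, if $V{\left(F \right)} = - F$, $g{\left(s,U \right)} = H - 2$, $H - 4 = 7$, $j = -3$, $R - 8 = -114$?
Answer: $539$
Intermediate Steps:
$R = -106$ ($R = 8 - 114 = -106$)
$H = 11$ ($H = 4 + 7 = 11$)
$g{\left(s,U \right)} = 9$ ($g{\left(s,U \right)} = 11 - 2 = 9$)
$R V{\left(5 \right)} + g{\left(j,-1 \right)} = - 106 \left(\left(-1\right) 5\right) + 9 = \left(-106\right) \left(-5\right) + 9 = 530 + 9 = 539$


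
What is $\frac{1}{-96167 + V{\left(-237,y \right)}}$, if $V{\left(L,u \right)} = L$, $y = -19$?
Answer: $- \frac{1}{96404} \approx -1.0373 \cdot 10^{-5}$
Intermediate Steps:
$\frac{1}{-96167 + V{\left(-237,y \right)}} = \frac{1}{-96167 - 237} = \frac{1}{-96404} = - \frac{1}{96404}$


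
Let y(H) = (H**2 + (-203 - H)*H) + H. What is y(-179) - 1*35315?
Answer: 843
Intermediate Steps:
y(H) = H + H**2 + H*(-203 - H) (y(H) = (H**2 + H*(-203 - H)) + H = H + H**2 + H*(-203 - H))
y(-179) - 1*35315 = -202*(-179) - 1*35315 = 36158 - 35315 = 843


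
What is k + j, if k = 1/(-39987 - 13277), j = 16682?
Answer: 888550047/53264 ≈ 16682.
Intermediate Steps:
k = -1/53264 (k = 1/(-53264) = -1/53264 ≈ -1.8774e-5)
k + j = -1/53264 + 16682 = 888550047/53264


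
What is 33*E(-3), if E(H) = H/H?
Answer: 33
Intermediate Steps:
E(H) = 1
33*E(-3) = 33*1 = 33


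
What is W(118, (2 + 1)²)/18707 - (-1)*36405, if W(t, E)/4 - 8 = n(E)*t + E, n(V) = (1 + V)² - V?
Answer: 681071355/18707 ≈ 36407.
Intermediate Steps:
W(t, E) = 32 + 4*E + 4*t*((1 + E)² - E) (W(t, E) = 32 + 4*(((1 + E)² - E)*t + E) = 32 + 4*(t*((1 + E)² - E) + E) = 32 + 4*(E + t*((1 + E)² - E)) = 32 + (4*E + 4*t*((1 + E)² - E)) = 32 + 4*E + 4*t*((1 + E)² - E))
W(118, (2 + 1)²)/18707 - (-1)*36405 = (32 + 4*(2 + 1)² - 4*118*((2 + 1)² - (1 + (2 + 1)²)²))/18707 - (-1)*36405 = (32 + 4*3² - 4*118*(3² - (1 + 3²)²))*(1/18707) - 1*(-36405) = (32 + 4*9 - 4*118*(9 - (1 + 9)²))*(1/18707) + 36405 = (32 + 36 - 4*118*(9 - 1*10²))*(1/18707) + 36405 = (32 + 36 - 4*118*(9 - 1*100))*(1/18707) + 36405 = (32 + 36 - 4*118*(9 - 100))*(1/18707) + 36405 = (32 + 36 - 4*118*(-91))*(1/18707) + 36405 = (32 + 36 + 42952)*(1/18707) + 36405 = 43020*(1/18707) + 36405 = 43020/18707 + 36405 = 681071355/18707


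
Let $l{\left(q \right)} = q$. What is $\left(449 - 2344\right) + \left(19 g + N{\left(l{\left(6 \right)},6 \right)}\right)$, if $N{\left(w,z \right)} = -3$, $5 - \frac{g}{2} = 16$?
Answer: $-2316$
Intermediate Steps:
$g = -22$ ($g = 10 - 32 = -22$)
$\left(449 - 2344\right) + \left(19 g + N{\left(l{\left(6 \right)},6 \right)}\right) = \left(449 - 2344\right) + \left(19 \left(-22\right) - 3\right) = -1895 - 421 = -2316$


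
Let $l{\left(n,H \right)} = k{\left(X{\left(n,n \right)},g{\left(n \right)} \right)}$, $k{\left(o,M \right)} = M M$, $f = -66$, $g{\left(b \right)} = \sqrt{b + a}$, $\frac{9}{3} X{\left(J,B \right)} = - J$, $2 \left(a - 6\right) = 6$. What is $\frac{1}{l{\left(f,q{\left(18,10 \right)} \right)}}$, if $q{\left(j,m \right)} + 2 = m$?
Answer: $- \frac{1}{57} \approx -0.017544$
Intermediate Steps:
$a = 9$ ($a = 6 + \frac{1}{2} \cdot 6 = 6 + 3 = 9$)
$q{\left(j,m \right)} = -2 + m$
$X{\left(J,B \right)} = - \frac{J}{3}$ ($X{\left(J,B \right)} = \frac{\left(-1\right) J}{3} = - \frac{J}{3}$)
$g{\left(b \right)} = \sqrt{9 + b}$ ($g{\left(b \right)} = \sqrt{b + 9} = \sqrt{9 + b}$)
$k{\left(o,M \right)} = M^{2}$
$l{\left(n,H \right)} = 9 + n$ ($l{\left(n,H \right)} = \left(\sqrt{9 + n}\right)^{2} = 9 + n$)
$\frac{1}{l{\left(f,q{\left(18,10 \right)} \right)}} = \frac{1}{9 - 66} = \frac{1}{-57} = - \frac{1}{57}$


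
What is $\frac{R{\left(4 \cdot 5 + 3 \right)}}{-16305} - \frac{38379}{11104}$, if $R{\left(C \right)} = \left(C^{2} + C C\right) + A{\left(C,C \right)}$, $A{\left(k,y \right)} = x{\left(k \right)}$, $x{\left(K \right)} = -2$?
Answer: $- \frac{212498473}{60350240} \approx -3.5211$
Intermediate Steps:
$A{\left(k,y \right)} = -2$
$R{\left(C \right)} = -2 + 2 C^{2}$ ($R{\left(C \right)} = \left(C^{2} + C C\right) - 2 = \left(C^{2} + C^{2}\right) - 2 = 2 C^{2} - 2 = -2 + 2 C^{2}$)
$\frac{R{\left(4 \cdot 5 + 3 \right)}}{-16305} - \frac{38379}{11104} = \frac{-2 + 2 \left(4 \cdot 5 + 3\right)^{2}}{-16305} - \frac{38379}{11104} = \left(-2 + 2 \left(20 + 3\right)^{2}\right) \left(- \frac{1}{16305}\right) - \frac{38379}{11104} = \left(-2 + 2 \cdot 23^{2}\right) \left(- \frac{1}{16305}\right) - \frac{38379}{11104} = \left(-2 + 2 \cdot 529\right) \left(- \frac{1}{16305}\right) - \frac{38379}{11104} = \left(-2 + 1058\right) \left(- \frac{1}{16305}\right) - \frac{38379}{11104} = 1056 \left(- \frac{1}{16305}\right) - \frac{38379}{11104} = - \frac{352}{5435} - \frac{38379}{11104} = - \frac{212498473}{60350240}$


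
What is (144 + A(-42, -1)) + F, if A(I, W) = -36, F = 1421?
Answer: 1529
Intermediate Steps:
(144 + A(-42, -1)) + F = (144 - 36) + 1421 = 108 + 1421 = 1529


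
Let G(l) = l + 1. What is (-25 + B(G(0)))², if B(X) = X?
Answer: 576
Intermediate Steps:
G(l) = 1 + l
(-25 + B(G(0)))² = (-25 + (1 + 0))² = (-25 + 1)² = (-24)² = 576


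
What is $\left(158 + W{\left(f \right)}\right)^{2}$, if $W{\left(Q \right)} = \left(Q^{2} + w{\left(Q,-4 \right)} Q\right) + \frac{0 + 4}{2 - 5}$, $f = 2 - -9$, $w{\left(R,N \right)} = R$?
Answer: $\frac{1430416}{9} \approx 1.5894 \cdot 10^{5}$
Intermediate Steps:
$f = 11$ ($f = 2 + 9 = 11$)
$W{\left(Q \right)} = - \frac{4}{3} + 2 Q^{2}$ ($W{\left(Q \right)} = \left(Q^{2} + Q Q\right) + \frac{0 + 4}{2 - 5} = \left(Q^{2} + Q^{2}\right) + \frac{4}{-3} = 2 Q^{2} + 4 \left(- \frac{1}{3}\right) = 2 Q^{2} - \frac{4}{3} = - \frac{4}{3} + 2 Q^{2}$)
$\left(158 + W{\left(f \right)}\right)^{2} = \left(158 - \left(\frac{4}{3} - 2 \cdot 11^{2}\right)\right)^{2} = \left(158 + \left(- \frac{4}{3} + 2 \cdot 121\right)\right)^{2} = \left(158 + \left(- \frac{4}{3} + 242\right)\right)^{2} = \left(158 + \frac{722}{3}\right)^{2} = \left(\frac{1196}{3}\right)^{2} = \frac{1430416}{9}$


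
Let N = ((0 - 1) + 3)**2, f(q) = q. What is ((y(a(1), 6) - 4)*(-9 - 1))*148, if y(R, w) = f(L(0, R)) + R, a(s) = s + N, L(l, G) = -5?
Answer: 5920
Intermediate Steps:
N = 4 (N = (-1 + 3)**2 = 2**2 = 4)
a(s) = 4 + s (a(s) = s + 4 = 4 + s)
y(R, w) = -5 + R
((y(a(1), 6) - 4)*(-9 - 1))*148 = (((-5 + (4 + 1)) - 4)*(-9 - 1))*148 = (((-5 + 5) - 4)*(-10))*148 = ((0 - 4)*(-10))*148 = -4*(-10)*148 = 40*148 = 5920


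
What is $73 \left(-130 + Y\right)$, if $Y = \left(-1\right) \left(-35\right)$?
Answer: $-6935$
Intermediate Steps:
$Y = 35$
$73 \left(-130 + Y\right) = 73 \left(-130 + 35\right) = 73 \left(-95\right) = -6935$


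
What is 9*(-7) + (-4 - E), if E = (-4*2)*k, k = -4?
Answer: -99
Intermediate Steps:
E = 32 (E = -4*2*(-4) = -8*(-4) = 32)
9*(-7) + (-4 - E) = 9*(-7) + (-4 - 1*32) = -63 + (-4 - 32) = -63 - 36 = -99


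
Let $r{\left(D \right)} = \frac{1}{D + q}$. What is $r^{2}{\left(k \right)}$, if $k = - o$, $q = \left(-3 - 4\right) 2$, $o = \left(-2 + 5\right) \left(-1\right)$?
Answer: $\frac{1}{121} \approx 0.0082645$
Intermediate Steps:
$o = -3$ ($o = 3 \left(-1\right) = -3$)
$q = -14$ ($q = \left(-7\right) 2 = -14$)
$k = 3$ ($k = \left(-1\right) \left(-3\right) = 3$)
$r{\left(D \right)} = \frac{1}{-14 + D}$ ($r{\left(D \right)} = \frac{1}{D - 14} = \frac{1}{-14 + D}$)
$r^{2}{\left(k \right)} = \left(\frac{1}{-14 + 3}\right)^{2} = \left(\frac{1}{-11}\right)^{2} = \left(- \frac{1}{11}\right)^{2} = \frac{1}{121}$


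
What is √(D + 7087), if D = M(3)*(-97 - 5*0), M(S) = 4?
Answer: √6699 ≈ 81.847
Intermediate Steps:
D = -388 (D = 4*(-97 - 5*0) = 4*(-97 + 0) = 4*(-97) = -388)
√(D + 7087) = √(-388 + 7087) = √6699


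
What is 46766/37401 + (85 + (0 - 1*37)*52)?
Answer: -68733673/37401 ≈ -1837.8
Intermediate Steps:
46766/37401 + (85 + (0 - 1*37)*52) = 46766*(1/37401) + (85 + (0 - 37)*52) = 46766/37401 + (85 - 37*52) = 46766/37401 + (85 - 1924) = 46766/37401 - 1839 = -68733673/37401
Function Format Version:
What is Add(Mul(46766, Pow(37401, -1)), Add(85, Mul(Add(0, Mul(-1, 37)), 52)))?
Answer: Rational(-68733673, 37401) ≈ -1837.8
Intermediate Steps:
Add(Mul(46766, Pow(37401, -1)), Add(85, Mul(Add(0, Mul(-1, 37)), 52))) = Add(Mul(46766, Rational(1, 37401)), Add(85, Mul(Add(0, -37), 52))) = Add(Rational(46766, 37401), Add(85, Mul(-37, 52))) = Add(Rational(46766, 37401), Add(85, -1924)) = Add(Rational(46766, 37401), -1839) = Rational(-68733673, 37401)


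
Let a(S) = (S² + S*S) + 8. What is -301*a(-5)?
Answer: -17458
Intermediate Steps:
a(S) = 8 + 2*S² (a(S) = (S² + S²) + 8 = 2*S² + 8 = 8 + 2*S²)
-301*a(-5) = -301*(8 + 2*(-5)²) = -301*(8 + 2*25) = -301*(8 + 50) = -301*58 = -17458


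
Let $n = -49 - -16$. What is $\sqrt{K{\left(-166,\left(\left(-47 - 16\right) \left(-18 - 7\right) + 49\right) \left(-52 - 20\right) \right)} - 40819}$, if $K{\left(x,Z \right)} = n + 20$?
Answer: $8 i \sqrt{638} \approx 202.07 i$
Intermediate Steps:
$n = -33$ ($n = -49 + 16 = -33$)
$K{\left(x,Z \right)} = -13$ ($K{\left(x,Z \right)} = -33 + 20 = -13$)
$\sqrt{K{\left(-166,\left(\left(-47 - 16\right) \left(-18 - 7\right) + 49\right) \left(-52 - 20\right) \right)} - 40819} = \sqrt{-13 - 40819} = \sqrt{-40832} = 8 i \sqrt{638}$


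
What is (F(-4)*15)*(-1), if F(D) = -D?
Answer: -60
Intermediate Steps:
(F(-4)*15)*(-1) = (-1*(-4)*15)*(-1) = (4*15)*(-1) = 60*(-1) = -60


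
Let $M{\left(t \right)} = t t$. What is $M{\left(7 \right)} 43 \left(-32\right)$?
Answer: $-67424$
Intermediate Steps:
$M{\left(t \right)} = t^{2}$
$M{\left(7 \right)} 43 \left(-32\right) = 7^{2} \cdot 43 \left(-32\right) = 49 \cdot 43 \left(-32\right) = 2107 \left(-32\right) = -67424$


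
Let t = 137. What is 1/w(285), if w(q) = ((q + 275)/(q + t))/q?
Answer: 12027/56 ≈ 214.77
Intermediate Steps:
w(q) = (275 + q)/(q*(137 + q)) (w(q) = ((q + 275)/(q + 137))/q = ((275 + q)/(137 + q))/q = (275 + q)/(q*(137 + q)))
1/w(285) = 1/((275 + 285)/(285*(137 + 285))) = 1/((1/285)*560/422) = 1/((1/285)*(1/422)*560) = 1/(56/12027) = 12027/56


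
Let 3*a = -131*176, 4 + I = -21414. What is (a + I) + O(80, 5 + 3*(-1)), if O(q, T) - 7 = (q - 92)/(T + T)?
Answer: -87298/3 ≈ -29099.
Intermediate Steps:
I = -21418 (I = -4 - 21414 = -21418)
O(q, T) = 7 + (-92 + q)/(2*T) (O(q, T) = 7 + (q - 92)/(T + T) = 7 + (-92 + q)/((2*T)) = 7 + (-92 + q)*(1/(2*T)) = 7 + (-92 + q)/(2*T))
a = -23056/3 (a = (-131*176)/3 = (⅓)*(-23056) = -23056/3 ≈ -7685.3)
(a + I) + O(80, 5 + 3*(-1)) = (-23056/3 - 21418) + (-92 + 80 + 14*(5 + 3*(-1)))/(2*(5 + 3*(-1))) = -87310/3 + (-92 + 80 + 14*(5 - 3))/(2*(5 - 3)) = -87310/3 + (½)*(-92 + 80 + 14*2)/2 = -87310/3 + (½)*(½)*(-92 + 80 + 28) = -87310/3 + (½)*(½)*16 = -87310/3 + 4 = -87298/3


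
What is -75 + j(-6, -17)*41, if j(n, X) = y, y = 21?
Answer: 786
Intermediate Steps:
j(n, X) = 21
-75 + j(-6, -17)*41 = -75 + 21*41 = -75 + 861 = 786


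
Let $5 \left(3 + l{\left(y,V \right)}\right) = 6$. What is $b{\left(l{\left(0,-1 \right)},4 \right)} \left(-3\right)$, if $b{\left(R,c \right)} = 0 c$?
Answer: $0$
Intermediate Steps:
$l{\left(y,V \right)} = - \frac{9}{5}$ ($l{\left(y,V \right)} = -3 + \frac{1}{5} \cdot 6 = -3 + \frac{6}{5} = - \frac{9}{5}$)
$b{\left(R,c \right)} = 0$
$b{\left(l{\left(0,-1 \right)},4 \right)} \left(-3\right) = 0 \left(-3\right) = 0$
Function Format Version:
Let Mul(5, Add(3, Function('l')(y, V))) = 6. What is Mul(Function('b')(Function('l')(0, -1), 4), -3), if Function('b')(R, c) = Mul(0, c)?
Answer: 0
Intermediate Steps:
Function('l')(y, V) = Rational(-9, 5) (Function('l')(y, V) = Add(-3, Mul(Rational(1, 5), 6)) = Add(-3, Rational(6, 5)) = Rational(-9, 5))
Function('b')(R, c) = 0
Mul(Function('b')(Function('l')(0, -1), 4), -3) = Mul(0, -3) = 0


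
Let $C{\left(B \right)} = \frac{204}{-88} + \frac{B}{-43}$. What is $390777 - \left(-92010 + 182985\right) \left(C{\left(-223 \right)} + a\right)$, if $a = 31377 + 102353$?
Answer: $- \frac{11508995205633}{946} \approx -1.2166 \cdot 10^{10}$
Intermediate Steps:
$a = 133730$
$C{\left(B \right)} = - \frac{51}{22} - \frac{B}{43}$ ($C{\left(B \right)} = 204 \left(- \frac{1}{88}\right) + B \left(- \frac{1}{43}\right) = - \frac{51}{22} - \frac{B}{43}$)
$390777 - \left(-92010 + 182985\right) \left(C{\left(-223 \right)} + a\right) = 390777 - \left(-92010 + 182985\right) \left(\left(- \frac{51}{22} - - \frac{223}{43}\right) + 133730\right) = 390777 - 90975 \left(\left(- \frac{51}{22} + \frac{223}{43}\right) + 133730\right) = 390777 - 90975 \left(\frac{2713}{946} + 133730\right) = 390777 - 90975 \cdot \frac{126511293}{946} = 390777 - \frac{11509364880675}{946} = - \frac{11508995205633}{946}$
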